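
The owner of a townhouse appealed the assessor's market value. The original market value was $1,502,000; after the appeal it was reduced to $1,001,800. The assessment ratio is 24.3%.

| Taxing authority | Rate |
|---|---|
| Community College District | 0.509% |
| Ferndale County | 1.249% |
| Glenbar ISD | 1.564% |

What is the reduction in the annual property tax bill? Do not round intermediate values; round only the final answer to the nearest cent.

Old assessed value = $1,502,000 × 0.243 = $364,986
New assessed value = $1,001,800 × 0.243 = $243,437.4
Combined rate = 0.00509 + 0.01249 + 0.01564 = 0.03322
Old tax = $364,986 × 0.03322 = $12,124.83492
New tax = $243,437.4 × 0.03322 = $8,086.990428
Reduction = $12,124.83492 − $8,086.990428 = $4,037.844492

$4,037.84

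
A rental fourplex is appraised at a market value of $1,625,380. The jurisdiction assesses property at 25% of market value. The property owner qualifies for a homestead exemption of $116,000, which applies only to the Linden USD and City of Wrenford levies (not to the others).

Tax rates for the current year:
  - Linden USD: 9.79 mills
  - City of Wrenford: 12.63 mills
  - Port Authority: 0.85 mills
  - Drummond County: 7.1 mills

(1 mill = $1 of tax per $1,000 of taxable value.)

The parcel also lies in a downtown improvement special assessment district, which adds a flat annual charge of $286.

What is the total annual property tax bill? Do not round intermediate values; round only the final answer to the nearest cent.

$10,025.98

Assessed value = $1,625,380 × 0.25 = $406,345
Linden USD: ($406,345 − $116,000) × 0.00979 = $290,345 × 0.00979 = $2,842.47755
City of Wrenford: ($406,345 − $116,000) × 0.01263 = $290,345 × 0.01263 = $3,667.05735
Port Authority: $406,345 × 0.00085 = $345.39325
Drummond County: $406,345 × 0.0071 = $2,885.0495
Levies subtotal = $9,739.97765
Total = $9,739.97765 + $286 = $10,025.97765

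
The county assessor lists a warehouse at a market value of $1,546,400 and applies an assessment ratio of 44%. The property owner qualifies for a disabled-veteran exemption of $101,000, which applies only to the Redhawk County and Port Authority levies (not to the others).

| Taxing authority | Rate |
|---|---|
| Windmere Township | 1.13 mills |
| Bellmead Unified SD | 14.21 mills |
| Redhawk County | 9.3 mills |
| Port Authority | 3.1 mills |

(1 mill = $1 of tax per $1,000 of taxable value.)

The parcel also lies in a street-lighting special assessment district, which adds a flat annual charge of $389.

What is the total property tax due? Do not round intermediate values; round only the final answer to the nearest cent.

$18,011.34

Assessed value = $1,546,400 × 0.44 = $680,416
Windmere Township: $680,416 × 0.00113 = $768.87008
Bellmead Unified SD: $680,416 × 0.01421 = $9,668.71136
Redhawk County: ($680,416 − $101,000) × 0.0093 = $579,416 × 0.0093 = $5,388.5688
Port Authority: ($680,416 − $101,000) × 0.0031 = $579,416 × 0.0031 = $1,796.1896
Levies subtotal = $17,622.33984
Total = $17,622.33984 + $389 = $18,011.33984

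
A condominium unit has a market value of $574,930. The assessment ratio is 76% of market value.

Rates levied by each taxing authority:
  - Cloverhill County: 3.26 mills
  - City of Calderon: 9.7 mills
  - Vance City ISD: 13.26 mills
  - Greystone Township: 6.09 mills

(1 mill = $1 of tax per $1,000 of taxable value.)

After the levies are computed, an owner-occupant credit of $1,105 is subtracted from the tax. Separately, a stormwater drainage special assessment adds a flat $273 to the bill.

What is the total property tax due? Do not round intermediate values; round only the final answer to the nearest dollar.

$13,286

Assessed value = $574,930 × 0.76 = $436,946.8
Cloverhill County: $436,946.8 × 0.00326 = $1,424.446568
City of Calderon: $436,946.8 × 0.0097 = $4,238.38396
Vance City ISD: $436,946.8 × 0.01326 = $5,793.914568
Greystone Township: $436,946.8 × 0.00609 = $2,661.006012
Levies subtotal = $14,117.751108
After credit = $14,117.751108 − $1,105 = $13,012.751108
Total = $13,012.751108 + $273 = $13,285.751108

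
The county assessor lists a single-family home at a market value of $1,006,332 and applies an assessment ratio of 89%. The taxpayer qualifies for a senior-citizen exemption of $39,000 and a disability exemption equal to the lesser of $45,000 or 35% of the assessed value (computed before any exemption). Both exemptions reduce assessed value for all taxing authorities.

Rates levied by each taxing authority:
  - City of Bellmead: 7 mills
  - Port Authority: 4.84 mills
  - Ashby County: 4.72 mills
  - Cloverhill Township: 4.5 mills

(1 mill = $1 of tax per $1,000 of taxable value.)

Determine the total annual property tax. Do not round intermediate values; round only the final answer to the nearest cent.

$17,093.04

Assessed value = $1,006,332 × 0.89 = $895,635.48
Disability exemption = min($45,000, 35% × $895,635.48) = min($45,000, $313,472.418) = $45,000 (dollar cap binds)
Taxable value = $895,635.48 − $39,000 − $45,000 = $811,635.48
City of Bellmead: $811,635.48 × 0.007 = $5,681.44836
Port Authority: $811,635.48 × 0.00484 = $3,928.3157232
Ashby County: $811,635.48 × 0.00472 = $3,830.9194656
Cloverhill Township: $811,635.48 × 0.0045 = $3,652.35966
Total = $17,093.0432088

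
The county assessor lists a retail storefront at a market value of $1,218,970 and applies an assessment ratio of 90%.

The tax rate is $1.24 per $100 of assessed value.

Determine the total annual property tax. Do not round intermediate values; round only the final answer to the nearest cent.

Assessed value = $1,218,970 × 0.9 = $1,097,073
Tax = $1,097,073 × 0.0124 = $13,603.7052

$13,603.71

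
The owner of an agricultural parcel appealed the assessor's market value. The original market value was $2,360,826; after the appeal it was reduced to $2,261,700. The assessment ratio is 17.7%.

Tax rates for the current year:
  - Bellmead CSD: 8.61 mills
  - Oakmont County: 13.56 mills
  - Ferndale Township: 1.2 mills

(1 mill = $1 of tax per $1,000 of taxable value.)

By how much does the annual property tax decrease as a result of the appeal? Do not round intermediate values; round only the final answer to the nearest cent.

Old assessed value = $2,360,826 × 0.177 = $417,866.202
New assessed value = $2,261,700 × 0.177 = $400,320.9
Combined rate = 0.00861 + 0.01356 + 0.0012 = 0.02337
Old tax = $417,866.202 × 0.02337 = $9,765.53314074
New tax = $400,320.9 × 0.02337 = $9,355.499433
Reduction = $9,765.53314074 − $9,355.499433 = $410.03370774

$410.03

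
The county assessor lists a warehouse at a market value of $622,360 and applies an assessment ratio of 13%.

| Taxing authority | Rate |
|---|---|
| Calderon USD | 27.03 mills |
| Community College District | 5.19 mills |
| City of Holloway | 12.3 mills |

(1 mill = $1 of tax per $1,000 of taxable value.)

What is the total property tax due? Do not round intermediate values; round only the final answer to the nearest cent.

$3,601.97

Assessed value = $622,360 × 0.13 = $80,906.8
Calderon USD: $80,906.8 × 0.02703 = $2,186.910804
Community College District: $80,906.8 × 0.00519 = $419.906292
City of Holloway: $80,906.8 × 0.0123 = $995.15364
Total = $2,186.910804 + $419.906292 + $995.15364 = $3,601.970736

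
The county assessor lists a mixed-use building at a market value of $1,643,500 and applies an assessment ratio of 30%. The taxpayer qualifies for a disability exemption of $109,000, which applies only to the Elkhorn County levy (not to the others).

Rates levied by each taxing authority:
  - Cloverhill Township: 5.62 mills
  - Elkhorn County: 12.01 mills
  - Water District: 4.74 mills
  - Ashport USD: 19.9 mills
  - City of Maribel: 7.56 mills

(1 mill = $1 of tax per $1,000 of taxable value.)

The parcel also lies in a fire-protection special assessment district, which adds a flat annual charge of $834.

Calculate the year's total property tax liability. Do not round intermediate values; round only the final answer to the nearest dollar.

Assessed value = $1,643,500 × 0.3 = $493,050
Cloverhill Township: $493,050 × 0.00562 = $2,770.941
Elkhorn County: ($493,050 − $109,000) × 0.01201 = $384,050 × 0.01201 = $4,612.4405
Water District: $493,050 × 0.00474 = $2,337.057
Ashport USD: $493,050 × 0.0199 = $9,811.695
City of Maribel: $493,050 × 0.00756 = $3,727.458
Levies subtotal = $23,259.5915
Total = $23,259.5915 + $834 = $24,093.5915

$24,094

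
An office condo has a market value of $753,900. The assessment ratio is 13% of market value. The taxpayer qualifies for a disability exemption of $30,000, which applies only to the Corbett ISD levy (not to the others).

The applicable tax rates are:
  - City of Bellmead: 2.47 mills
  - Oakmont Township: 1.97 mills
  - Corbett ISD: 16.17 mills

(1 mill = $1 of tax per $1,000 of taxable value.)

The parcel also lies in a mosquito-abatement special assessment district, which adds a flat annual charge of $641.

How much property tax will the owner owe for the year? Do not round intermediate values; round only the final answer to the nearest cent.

$2,175.82

Assessed value = $753,900 × 0.13 = $98,007
City of Bellmead: $98,007 × 0.00247 = $242.07729
Oakmont Township: $98,007 × 0.00197 = $193.07379
Corbett ISD: ($98,007 − $30,000) × 0.01617 = $68,007 × 0.01617 = $1,099.67319
Levies subtotal = $1,534.82427
Total = $1,534.82427 + $641 = $2,175.82427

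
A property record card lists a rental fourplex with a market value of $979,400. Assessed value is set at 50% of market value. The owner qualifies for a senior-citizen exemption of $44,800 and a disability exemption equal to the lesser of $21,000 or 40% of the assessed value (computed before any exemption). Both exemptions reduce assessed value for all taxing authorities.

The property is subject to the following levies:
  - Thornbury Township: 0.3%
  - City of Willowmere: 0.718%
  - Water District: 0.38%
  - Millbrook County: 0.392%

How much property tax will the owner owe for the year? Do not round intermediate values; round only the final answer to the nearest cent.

$7,587.81

Assessed value = $979,400 × 0.5 = $489,700
Disability exemption = min($21,000, 40% × $489,700) = min($21,000, $195,880) = $21,000 (dollar cap binds)
Taxable value = $489,700 − $44,800 − $21,000 = $423,900
Thornbury Township: $423,900 × 0.003 = $1,271.7
City of Willowmere: $423,900 × 0.00718 = $3,043.602
Water District: $423,900 × 0.0038 = $1,610.82
Millbrook County: $423,900 × 0.00392 = $1,661.688
Total = $7,587.81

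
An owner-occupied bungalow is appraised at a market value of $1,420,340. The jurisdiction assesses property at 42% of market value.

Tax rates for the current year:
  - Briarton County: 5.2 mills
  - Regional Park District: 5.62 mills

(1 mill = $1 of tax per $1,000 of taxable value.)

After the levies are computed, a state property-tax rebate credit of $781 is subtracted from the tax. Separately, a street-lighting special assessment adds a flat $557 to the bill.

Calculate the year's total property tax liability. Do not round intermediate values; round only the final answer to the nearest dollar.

Assessed value = $1,420,340 × 0.42 = $596,542.8
Briarton County: $596,542.8 × 0.0052 = $3,102.02256
Regional Park District: $596,542.8 × 0.00562 = $3,352.570536
Levies subtotal = $6,454.593096
After credit = $6,454.593096 − $781 = $5,673.593096
Total = $5,673.593096 + $557 = $6,230.593096

$6,231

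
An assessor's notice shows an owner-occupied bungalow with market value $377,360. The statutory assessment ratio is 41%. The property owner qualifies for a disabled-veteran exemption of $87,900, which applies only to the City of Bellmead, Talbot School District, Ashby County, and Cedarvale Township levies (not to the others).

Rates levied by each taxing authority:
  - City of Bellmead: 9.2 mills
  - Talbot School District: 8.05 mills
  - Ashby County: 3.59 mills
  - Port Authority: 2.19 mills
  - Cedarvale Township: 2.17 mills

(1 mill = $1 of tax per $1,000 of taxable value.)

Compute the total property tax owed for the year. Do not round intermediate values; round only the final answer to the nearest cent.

$1,876.30

Assessed value = $377,360 × 0.41 = $154,717.6
City of Bellmead: ($154,717.6 − $87,900) × 0.0092 = $66,817.6 × 0.0092 = $614.72192
Talbot School District: ($154,717.6 − $87,900) × 0.00805 = $66,817.6 × 0.00805 = $537.88168
Ashby County: ($154,717.6 − $87,900) × 0.00359 = $66,817.6 × 0.00359 = $239.875184
Port Authority: $154,717.6 × 0.00219 = $338.831544
Cedarvale Township: ($154,717.6 − $87,900) × 0.00217 = $66,817.6 × 0.00217 = $144.994192
Total = $1,876.30452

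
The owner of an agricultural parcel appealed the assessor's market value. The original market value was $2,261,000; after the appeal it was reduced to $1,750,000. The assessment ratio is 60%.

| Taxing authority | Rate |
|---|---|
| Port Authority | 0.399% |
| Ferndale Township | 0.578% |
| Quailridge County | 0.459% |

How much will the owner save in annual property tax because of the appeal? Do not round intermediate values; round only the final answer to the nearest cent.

Old assessed value = $2,261,000 × 0.6 = $1,356,600
New assessed value = $1,750,000 × 0.6 = $1,050,000
Combined rate = 0.00399 + 0.00578 + 0.00459 = 0.01436
Old tax = $1,356,600 × 0.01436 = $19,480.776
New tax = $1,050,000 × 0.01436 = $15,078
Reduction = $19,480.776 − $15,078 = $4,402.776

$4,402.78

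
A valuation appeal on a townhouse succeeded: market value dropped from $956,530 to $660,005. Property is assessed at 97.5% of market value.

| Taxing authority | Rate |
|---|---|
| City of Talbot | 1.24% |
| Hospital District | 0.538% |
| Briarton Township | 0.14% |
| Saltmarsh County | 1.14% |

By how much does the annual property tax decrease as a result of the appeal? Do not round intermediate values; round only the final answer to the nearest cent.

Old assessed value = $956,530 × 0.975 = $932,616.75
New assessed value = $660,005 × 0.975 = $643,504.875
Combined rate = 0.0124 + 0.00538 + 0.0014 + 0.0114 = 0.03058
Old tax = $932,616.75 × 0.03058 = $28,519.420215
New tax = $643,504.875 × 0.03058 = $19,678.3790775
Reduction = $28,519.420215 − $19,678.3790775 = $8,841.0411375

$8,841.04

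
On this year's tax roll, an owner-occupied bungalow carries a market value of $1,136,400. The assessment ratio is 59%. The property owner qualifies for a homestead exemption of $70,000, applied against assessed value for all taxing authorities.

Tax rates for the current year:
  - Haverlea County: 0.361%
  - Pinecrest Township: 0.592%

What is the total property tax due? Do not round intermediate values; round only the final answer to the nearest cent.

$5,722.54

Assessed value = $1,136,400 × 0.59 = $670,476
Taxable value = $670,476 − $70,000 = $600,476
Haverlea County: $600,476 × 0.00361 = $2,167.71836
Pinecrest Township: $600,476 × 0.00592 = $3,554.81792
Total = $2,167.71836 + $3,554.81792 = $5,722.53628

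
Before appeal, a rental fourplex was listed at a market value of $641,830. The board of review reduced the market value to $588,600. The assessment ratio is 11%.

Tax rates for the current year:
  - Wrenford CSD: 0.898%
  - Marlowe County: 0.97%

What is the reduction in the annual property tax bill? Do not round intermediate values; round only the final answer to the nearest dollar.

$109

Old assessed value = $641,830 × 0.11 = $70,601.3
New assessed value = $588,600 × 0.11 = $64,746
Combined rate = 0.00898 + 0.0097 = 0.01868
Old tax = $70,601.3 × 0.01868 = $1,318.832284
New tax = $64,746 × 0.01868 = $1,209.45528
Reduction = $1,318.832284 − $1,209.45528 = $109.377004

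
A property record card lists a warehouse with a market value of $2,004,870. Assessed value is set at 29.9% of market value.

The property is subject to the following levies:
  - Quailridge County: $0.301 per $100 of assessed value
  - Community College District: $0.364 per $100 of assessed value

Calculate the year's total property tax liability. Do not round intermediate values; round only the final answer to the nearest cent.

Assessed value = $2,004,870 × 0.299 = $599,456.13
Quailridge County: $599,456.13 × 0.00301 = $1,804.3629513
Community College District: $599,456.13 × 0.00364 = $2,182.0203132
Total = $1,804.3629513 + $2,182.0203132 = $3,986.3832645

$3,986.38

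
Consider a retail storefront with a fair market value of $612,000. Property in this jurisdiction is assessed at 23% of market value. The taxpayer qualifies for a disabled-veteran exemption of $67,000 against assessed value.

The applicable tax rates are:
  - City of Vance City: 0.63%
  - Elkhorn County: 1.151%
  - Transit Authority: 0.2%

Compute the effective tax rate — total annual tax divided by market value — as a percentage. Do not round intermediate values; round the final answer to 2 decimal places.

Assessed value = $612,000 × 0.23 = $140,760
Taxable value = $140,760 − $67,000 = $73,760
City of Vance City: $73,760 × 0.0063 = $464.688
Elkhorn County: $73,760 × 0.01151 = $848.9776
Transit Authority: $73,760 × 0.002 = $147.52
Total tax = $1,461.1856
Effective rate = $1,461.1856 ÷ $612,000 = 0.24% of market value

0.24%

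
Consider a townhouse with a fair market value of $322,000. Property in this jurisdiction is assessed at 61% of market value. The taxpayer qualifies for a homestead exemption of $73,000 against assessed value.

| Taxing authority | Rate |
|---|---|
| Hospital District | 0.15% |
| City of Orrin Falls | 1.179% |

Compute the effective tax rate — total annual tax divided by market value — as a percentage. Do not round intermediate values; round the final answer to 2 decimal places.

Assessed value = $322,000 × 0.61 = $196,420
Taxable value = $196,420 − $73,000 = $123,420
Hospital District: $123,420 × 0.0015 = $185.13
City of Orrin Falls: $123,420 × 0.01179 = $1,455.1218
Total tax = $1,640.2518
Effective rate = $1,640.2518 ÷ $322,000 = 0.51% of market value

0.51%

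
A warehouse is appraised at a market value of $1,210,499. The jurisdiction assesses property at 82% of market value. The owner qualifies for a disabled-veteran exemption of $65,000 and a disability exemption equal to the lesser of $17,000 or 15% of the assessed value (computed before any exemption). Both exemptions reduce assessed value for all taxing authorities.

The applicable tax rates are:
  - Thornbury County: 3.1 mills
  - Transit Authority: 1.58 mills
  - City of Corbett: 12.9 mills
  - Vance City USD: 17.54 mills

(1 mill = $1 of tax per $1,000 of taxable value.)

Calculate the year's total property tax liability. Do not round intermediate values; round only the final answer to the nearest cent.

$31,980.59

Assessed value = $1,210,499 × 0.82 = $992,609.18
Disability exemption = min($17,000, 15% × $992,609.18) = min($17,000, $148,891.377) = $17,000 (dollar cap binds)
Taxable value = $992,609.18 − $65,000 − $17,000 = $910,609.18
Thornbury County: $910,609.18 × 0.0031 = $2,822.888458
Transit Authority: $910,609.18 × 0.00158 = $1,438.7625044
City of Corbett: $910,609.18 × 0.0129 = $11,746.858422
Vance City USD: $910,609.18 × 0.01754 = $15,972.0850172
Total = $31,980.5944016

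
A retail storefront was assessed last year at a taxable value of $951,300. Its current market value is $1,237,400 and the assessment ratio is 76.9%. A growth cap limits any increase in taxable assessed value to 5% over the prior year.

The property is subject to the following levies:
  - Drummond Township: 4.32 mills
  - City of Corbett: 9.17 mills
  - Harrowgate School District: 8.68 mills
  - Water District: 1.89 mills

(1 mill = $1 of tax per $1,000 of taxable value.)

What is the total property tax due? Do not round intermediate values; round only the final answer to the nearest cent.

$22,894.55

Uncapped assessed value = $1,237,400 × 0.769 = $951,560.6
Cap limit = $951,300 × 1.05 = $998,865
Taxable assessed value = min($951,560.6, $998,865) = $951,560.6 (cap does not bind)
Drummond Township: $951,560.6 × 0.00432 = $4,110.741792
City of Corbett: $951,560.6 × 0.00917 = $8,725.810702
Harrowgate School District: $951,560.6 × 0.00868 = $8,259.546008
Water District: $951,560.6 × 0.00189 = $1,798.449534
Total = $22,894.548036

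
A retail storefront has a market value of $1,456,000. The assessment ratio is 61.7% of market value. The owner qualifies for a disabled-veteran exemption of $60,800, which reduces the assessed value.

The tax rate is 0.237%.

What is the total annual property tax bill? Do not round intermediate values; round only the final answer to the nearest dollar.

$1,985

Assessed value = $1,456,000 × 0.617 = $898,352
Taxable value = $898,352 − $60,800 = $837,552
Tax = $837,552 × 0.00237 = $1,984.99824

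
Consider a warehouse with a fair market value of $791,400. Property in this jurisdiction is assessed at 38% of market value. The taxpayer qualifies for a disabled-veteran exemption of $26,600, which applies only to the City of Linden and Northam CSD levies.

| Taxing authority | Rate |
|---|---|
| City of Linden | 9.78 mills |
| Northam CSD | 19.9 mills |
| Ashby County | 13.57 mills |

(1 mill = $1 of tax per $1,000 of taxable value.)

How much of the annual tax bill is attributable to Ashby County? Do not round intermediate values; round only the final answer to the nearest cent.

Assessed value = $791,400 × 0.38 = $300,732
Ashby County taxable value = $300,732 (exemption does not apply)
Ashby County levy = $300,732 × 0.01357 = $4,080.93324

$4,080.93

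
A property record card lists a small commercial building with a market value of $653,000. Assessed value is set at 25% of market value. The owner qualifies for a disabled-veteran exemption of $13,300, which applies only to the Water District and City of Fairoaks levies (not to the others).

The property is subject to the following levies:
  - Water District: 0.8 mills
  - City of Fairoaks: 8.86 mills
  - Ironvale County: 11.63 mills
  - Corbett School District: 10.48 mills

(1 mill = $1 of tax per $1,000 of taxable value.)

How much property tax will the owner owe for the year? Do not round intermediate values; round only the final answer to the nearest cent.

Assessed value = $653,000 × 0.25 = $163,250
Water District: ($163,250 − $13,300) × 0.0008 = $149,950 × 0.0008 = $119.96
City of Fairoaks: ($163,250 − $13,300) × 0.00886 = $149,950 × 0.00886 = $1,328.557
Ironvale County: $163,250 × 0.01163 = $1,898.5975
Corbett School District: $163,250 × 0.01048 = $1,710.86
Total = $5,057.9745

$5,057.97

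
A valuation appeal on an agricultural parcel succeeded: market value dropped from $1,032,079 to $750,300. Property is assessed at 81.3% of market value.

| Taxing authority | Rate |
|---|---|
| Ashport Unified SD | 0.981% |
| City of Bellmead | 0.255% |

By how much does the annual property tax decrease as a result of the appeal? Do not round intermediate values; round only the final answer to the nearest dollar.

Old assessed value = $1,032,079 × 0.813 = $839,080.227
New assessed value = $750,300 × 0.813 = $609,993.9
Combined rate = 0.00981 + 0.00255 = 0.01236
Old tax = $839,080.227 × 0.01236 = $10,371.03160572
New tax = $609,993.9 × 0.01236 = $7,539.524604
Reduction = $10,371.03160572 − $7,539.524604 = $2,831.50700172

$2,832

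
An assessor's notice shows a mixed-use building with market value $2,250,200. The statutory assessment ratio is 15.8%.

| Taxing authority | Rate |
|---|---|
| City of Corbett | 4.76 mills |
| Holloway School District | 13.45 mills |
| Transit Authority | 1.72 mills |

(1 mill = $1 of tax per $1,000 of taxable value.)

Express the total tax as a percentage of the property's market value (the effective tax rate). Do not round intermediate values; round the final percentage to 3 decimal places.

Assessed value = $2,250,200 × 0.158 = $355,531.6
City of Corbett: $355,531.6 × 0.00476 = $1,692.330416
Holloway School District: $355,531.6 × 0.01345 = $4,781.90002
Transit Authority: $355,531.6 × 0.00172 = $611.514352
Total tax = $7,085.744788
Effective rate = $7,085.744788 ÷ $2,250,200 = 0.315% of market value

0.315%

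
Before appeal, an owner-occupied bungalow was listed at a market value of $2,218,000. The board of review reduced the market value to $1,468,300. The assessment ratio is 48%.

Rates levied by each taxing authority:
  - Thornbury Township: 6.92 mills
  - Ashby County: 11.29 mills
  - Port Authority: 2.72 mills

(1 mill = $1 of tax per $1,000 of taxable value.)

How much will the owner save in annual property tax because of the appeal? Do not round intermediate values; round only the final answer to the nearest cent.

Old assessed value = $2,218,000 × 0.48 = $1,064,640
New assessed value = $1,468,300 × 0.48 = $704,784
Combined rate = 0.00692 + 0.01129 + 0.00272 = 0.02093
Old tax = $1,064,640 × 0.02093 = $22,282.9152
New tax = $704,784 × 0.02093 = $14,751.12912
Reduction = $22,282.9152 − $14,751.12912 = $7,531.78608

$7,531.79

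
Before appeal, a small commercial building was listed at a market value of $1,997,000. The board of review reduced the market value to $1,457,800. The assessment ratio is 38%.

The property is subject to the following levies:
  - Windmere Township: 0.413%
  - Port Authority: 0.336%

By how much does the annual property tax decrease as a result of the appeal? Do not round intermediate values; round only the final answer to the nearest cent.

$1,534.67

Old assessed value = $1,997,000 × 0.38 = $758,860
New assessed value = $1,457,800 × 0.38 = $553,964
Combined rate = 0.00413 + 0.00336 = 0.00749
Old tax = $758,860 × 0.00749 = $5,683.8614
New tax = $553,964 × 0.00749 = $4,149.19036
Reduction = $5,683.8614 − $4,149.19036 = $1,534.67104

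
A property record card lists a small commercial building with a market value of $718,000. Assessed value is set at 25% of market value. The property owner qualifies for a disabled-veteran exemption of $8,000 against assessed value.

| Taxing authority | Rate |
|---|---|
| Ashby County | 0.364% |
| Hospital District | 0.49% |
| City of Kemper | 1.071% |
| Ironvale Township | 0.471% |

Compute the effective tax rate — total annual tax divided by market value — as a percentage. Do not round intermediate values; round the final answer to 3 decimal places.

Assessed value = $718,000 × 0.25 = $179,500
Taxable value = $179,500 − $8,000 = $171,500
Ashby County: $171,500 × 0.00364 = $624.26
Hospital District: $171,500 × 0.0049 = $840.35
City of Kemper: $171,500 × 0.01071 = $1,836.765
Ironvale Township: $171,500 × 0.00471 = $807.765
Total tax = $4,109.14
Effective rate = $4,109.14 ÷ $718,000 = 0.572% of market value

0.572%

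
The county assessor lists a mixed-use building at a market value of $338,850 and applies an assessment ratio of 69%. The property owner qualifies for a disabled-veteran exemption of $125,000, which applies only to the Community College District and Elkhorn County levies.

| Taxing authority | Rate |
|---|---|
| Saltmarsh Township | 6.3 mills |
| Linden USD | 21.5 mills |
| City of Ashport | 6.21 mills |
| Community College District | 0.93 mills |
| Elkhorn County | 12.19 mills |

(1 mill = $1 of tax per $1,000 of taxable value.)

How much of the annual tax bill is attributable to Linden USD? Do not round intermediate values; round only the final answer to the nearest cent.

Assessed value = $338,850 × 0.69 = $233,806.5
Linden USD taxable value = $233,806.5 (exemption does not apply)
Linden USD levy = $233,806.5 × 0.0215 = $5,026.83975

$5,026.84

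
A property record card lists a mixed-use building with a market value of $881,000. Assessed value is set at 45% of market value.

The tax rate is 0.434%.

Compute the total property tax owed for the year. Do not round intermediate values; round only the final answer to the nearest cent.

Assessed value = $881,000 × 0.45 = $396,450
Tax = $396,450 × 0.00434 = $1,720.593

$1,720.59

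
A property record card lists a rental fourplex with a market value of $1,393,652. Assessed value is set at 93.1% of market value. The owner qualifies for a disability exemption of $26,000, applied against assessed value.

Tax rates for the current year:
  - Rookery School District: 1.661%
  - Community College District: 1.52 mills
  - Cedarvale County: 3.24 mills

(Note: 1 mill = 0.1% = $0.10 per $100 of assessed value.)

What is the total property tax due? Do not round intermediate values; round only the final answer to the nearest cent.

Assessed value = $1,393,652 × 0.931 = $1,297,490.012
Taxable value = $1,297,490.012 − $26,000 = $1,271,490.012
Rookery School District: $1,271,490.012 × 0.01661 = $21,119.44909932
Community College District: $1,271,490.012 × 0.00152 = $1,932.66481824
Cedarvale County: $1,271,490.012 × 0.00324 = $4,119.62763888
Total = $27,171.74155644

$27,171.74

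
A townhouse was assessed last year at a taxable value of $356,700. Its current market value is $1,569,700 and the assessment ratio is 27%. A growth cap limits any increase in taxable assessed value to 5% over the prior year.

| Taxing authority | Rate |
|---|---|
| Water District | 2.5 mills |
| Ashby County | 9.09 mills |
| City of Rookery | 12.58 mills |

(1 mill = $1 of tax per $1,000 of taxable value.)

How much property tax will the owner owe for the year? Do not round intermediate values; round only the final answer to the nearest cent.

$9,052.51

Uncapped assessed value = $1,569,700 × 0.27 = $423,819
Cap limit = $356,700 × 1.05 = $374,535
Taxable assessed value = min($423,819, $374,535) = $374,535 (cap binds)
Water District: $374,535 × 0.0025 = $936.3375
Ashby County: $374,535 × 0.00909 = $3,404.52315
City of Rookery: $374,535 × 0.01258 = $4,711.6503
Total = $9,052.51095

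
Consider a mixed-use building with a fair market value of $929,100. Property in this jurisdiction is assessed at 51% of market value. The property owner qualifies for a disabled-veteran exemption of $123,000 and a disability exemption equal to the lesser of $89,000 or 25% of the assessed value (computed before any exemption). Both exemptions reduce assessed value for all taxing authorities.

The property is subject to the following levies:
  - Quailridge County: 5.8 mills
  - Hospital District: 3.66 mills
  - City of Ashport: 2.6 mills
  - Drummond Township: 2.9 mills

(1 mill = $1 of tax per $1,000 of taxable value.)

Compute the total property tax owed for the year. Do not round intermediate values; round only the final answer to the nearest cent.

$3,917.14

Assessed value = $929,100 × 0.51 = $473,841
Disability exemption = min($89,000, 25% × $473,841) = min($89,000, $118,460.25) = $89,000 (dollar cap binds)
Taxable value = $473,841 − $123,000 − $89,000 = $261,841
Quailridge County: $261,841 × 0.0058 = $1,518.6778
Hospital District: $261,841 × 0.00366 = $958.33806
City of Ashport: $261,841 × 0.0026 = $680.7866
Drummond Township: $261,841 × 0.0029 = $759.3389
Total = $3,917.14136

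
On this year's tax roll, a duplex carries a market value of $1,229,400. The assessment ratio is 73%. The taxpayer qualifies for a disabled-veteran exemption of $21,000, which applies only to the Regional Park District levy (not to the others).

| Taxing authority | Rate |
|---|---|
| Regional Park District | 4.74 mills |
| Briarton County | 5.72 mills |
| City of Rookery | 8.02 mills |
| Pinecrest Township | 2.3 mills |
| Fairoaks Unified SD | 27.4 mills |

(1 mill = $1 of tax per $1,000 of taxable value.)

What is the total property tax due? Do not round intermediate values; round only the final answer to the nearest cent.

Assessed value = $1,229,400 × 0.73 = $897,462
Regional Park District: ($897,462 − $21,000) × 0.00474 = $876,462 × 0.00474 = $4,154.42988
Briarton County: $897,462 × 0.00572 = $5,133.48264
City of Rookery: $897,462 × 0.00802 = $7,197.64524
Pinecrest Township: $897,462 × 0.0023 = $2,064.1626
Fairoaks Unified SD: $897,462 × 0.0274 = $24,590.4588
Total = $43,140.17916

$43,140.18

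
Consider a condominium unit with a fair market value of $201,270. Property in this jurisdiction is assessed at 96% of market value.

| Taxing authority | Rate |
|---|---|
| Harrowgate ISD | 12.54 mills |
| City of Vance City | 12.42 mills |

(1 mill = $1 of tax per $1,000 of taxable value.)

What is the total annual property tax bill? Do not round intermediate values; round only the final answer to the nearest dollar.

$4,823

Assessed value = $201,270 × 0.96 = $193,219.2
Harrowgate ISD: $193,219.2 × 0.01254 = $2,422.968768
City of Vance City: $193,219.2 × 0.01242 = $2,399.782464
Total = $2,422.968768 + $2,399.782464 = $4,822.751232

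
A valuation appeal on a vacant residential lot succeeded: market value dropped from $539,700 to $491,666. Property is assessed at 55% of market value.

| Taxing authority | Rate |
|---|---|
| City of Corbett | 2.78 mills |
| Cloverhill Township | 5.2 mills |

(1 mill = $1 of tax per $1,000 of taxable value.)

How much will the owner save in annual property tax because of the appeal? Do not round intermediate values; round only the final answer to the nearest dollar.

$211

Old assessed value = $539,700 × 0.55 = $296,835
New assessed value = $491,666 × 0.55 = $270,416.3
Combined rate = 0.00278 + 0.0052 = 0.00798
Old tax = $296,835 × 0.00798 = $2,368.7433
New tax = $270,416.3 × 0.00798 = $2,157.922074
Reduction = $2,368.7433 − $2,157.922074 = $210.821226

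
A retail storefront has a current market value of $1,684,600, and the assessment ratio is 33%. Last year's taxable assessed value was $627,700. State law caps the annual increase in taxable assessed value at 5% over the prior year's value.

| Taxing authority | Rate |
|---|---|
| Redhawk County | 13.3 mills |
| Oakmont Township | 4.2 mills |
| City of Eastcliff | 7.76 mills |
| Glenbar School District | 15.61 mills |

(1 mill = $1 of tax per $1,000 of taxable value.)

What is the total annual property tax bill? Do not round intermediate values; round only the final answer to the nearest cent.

Uncapped assessed value = $1,684,600 × 0.33 = $555,918
Cap limit = $627,700 × 1.05 = $659,085
Taxable assessed value = min($555,918, $659,085) = $555,918 (cap does not bind)
Redhawk County: $555,918 × 0.0133 = $7,393.7094
Oakmont Township: $555,918 × 0.0042 = $2,334.8556
City of Eastcliff: $555,918 × 0.00776 = $4,313.92368
Glenbar School District: $555,918 × 0.01561 = $8,677.87998
Total = $22,720.36866

$22,720.37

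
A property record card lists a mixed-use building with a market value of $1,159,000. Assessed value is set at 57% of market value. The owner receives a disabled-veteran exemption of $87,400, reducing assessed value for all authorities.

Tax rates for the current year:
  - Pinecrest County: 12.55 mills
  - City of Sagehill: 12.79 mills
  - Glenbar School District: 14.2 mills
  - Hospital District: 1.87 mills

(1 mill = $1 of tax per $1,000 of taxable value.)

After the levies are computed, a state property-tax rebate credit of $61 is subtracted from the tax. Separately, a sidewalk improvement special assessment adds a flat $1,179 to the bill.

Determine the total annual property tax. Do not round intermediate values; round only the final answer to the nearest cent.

$24,855.45

Assessed value = $1,159,000 × 0.57 = $660,630
Taxable value = $660,630 − $87,400 = $573,230
Pinecrest County: $573,230 × 0.01255 = $7,194.0365
City of Sagehill: $573,230 × 0.01279 = $7,331.6117
Glenbar School District: $573,230 × 0.0142 = $8,139.866
Hospital District: $573,230 × 0.00187 = $1,071.9401
Levies subtotal = $23,737.4543
After credit = $23,737.4543 − $61 = $23,676.4543
Total = $23,676.4543 + $1,179 = $24,855.4543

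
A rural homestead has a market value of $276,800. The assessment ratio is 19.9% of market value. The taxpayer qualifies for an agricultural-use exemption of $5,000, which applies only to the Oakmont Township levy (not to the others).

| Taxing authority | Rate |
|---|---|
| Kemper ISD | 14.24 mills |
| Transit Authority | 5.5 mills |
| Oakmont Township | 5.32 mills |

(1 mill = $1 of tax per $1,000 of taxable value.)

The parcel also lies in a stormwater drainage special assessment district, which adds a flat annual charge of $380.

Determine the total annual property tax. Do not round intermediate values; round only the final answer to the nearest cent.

$1,733.78

Assessed value = $276,800 × 0.199 = $55,083.2
Kemper ISD: $55,083.2 × 0.01424 = $784.384768
Transit Authority: $55,083.2 × 0.0055 = $302.9576
Oakmont Township: ($55,083.2 − $5,000) × 0.00532 = $50,083.2 × 0.00532 = $266.442624
Levies subtotal = $1,353.784992
Total = $1,353.784992 + $380 = $1,733.784992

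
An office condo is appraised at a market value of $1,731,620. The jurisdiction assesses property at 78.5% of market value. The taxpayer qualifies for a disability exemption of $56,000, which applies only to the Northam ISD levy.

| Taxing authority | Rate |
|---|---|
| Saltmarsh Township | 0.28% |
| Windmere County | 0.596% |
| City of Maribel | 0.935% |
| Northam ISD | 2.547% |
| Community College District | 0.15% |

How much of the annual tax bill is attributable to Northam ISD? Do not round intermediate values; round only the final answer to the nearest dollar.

Assessed value = $1,731,620 × 0.785 = $1,359,321.7
Northam ISD taxable value = $1,359,321.7 − $56,000 = $1,303,321.7
Northam ISD levy = $1,303,321.7 × 0.02547 = $33,195.603699

$33,196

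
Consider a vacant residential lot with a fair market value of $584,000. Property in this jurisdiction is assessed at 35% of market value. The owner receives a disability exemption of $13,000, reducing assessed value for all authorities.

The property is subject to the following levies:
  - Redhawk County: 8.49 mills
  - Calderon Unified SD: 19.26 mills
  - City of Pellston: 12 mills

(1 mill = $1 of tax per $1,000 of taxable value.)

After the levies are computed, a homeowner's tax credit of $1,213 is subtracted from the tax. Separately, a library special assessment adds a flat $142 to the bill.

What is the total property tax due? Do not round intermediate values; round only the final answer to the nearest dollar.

Assessed value = $584,000 × 0.35 = $204,400
Taxable value = $204,400 − $13,000 = $191,400
Redhawk County: $191,400 × 0.00849 = $1,624.986
Calderon Unified SD: $191,400 × 0.01926 = $3,686.364
City of Pellston: $191,400 × 0.012 = $2,296.8
Levies subtotal = $7,608.15
After credit = $7,608.15 − $1,213 = $6,395.15
Total = $6,395.15 + $142 = $6,537.15

$6,537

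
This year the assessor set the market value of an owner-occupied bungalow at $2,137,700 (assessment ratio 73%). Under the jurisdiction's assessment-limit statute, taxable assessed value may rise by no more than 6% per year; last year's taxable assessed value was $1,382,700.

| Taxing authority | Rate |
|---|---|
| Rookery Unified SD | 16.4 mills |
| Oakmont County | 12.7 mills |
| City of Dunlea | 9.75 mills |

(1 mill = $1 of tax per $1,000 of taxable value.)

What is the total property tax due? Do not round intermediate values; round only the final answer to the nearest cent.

Uncapped assessed value = $2,137,700 × 0.73 = $1,560,521
Cap limit = $1,382,700 × 1.06 = $1,465,662
Taxable assessed value = min($1,560,521, $1,465,662) = $1,465,662 (cap binds)
Rookery Unified SD: $1,465,662 × 0.0164 = $24,036.8568
Oakmont County: $1,465,662 × 0.0127 = $18,613.9074
City of Dunlea: $1,465,662 × 0.00975 = $14,290.2045
Total = $56,940.9687

$56,940.97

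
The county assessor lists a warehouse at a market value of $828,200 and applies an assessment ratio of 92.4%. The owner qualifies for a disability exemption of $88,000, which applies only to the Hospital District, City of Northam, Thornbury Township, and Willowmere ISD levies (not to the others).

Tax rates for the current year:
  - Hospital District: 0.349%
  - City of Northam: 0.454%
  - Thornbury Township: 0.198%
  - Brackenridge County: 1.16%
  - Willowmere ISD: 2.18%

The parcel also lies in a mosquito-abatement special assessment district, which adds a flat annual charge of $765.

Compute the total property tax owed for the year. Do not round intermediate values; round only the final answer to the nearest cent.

Assessed value = $828,200 × 0.924 = $765,256.8
Hospital District: ($765,256.8 − $88,000) × 0.00349 = $677,256.8 × 0.00349 = $2,363.626232
City of Northam: ($765,256.8 − $88,000) × 0.00454 = $677,256.8 × 0.00454 = $3,074.745872
Thornbury Township: ($765,256.8 − $88,000) × 0.00198 = $677,256.8 × 0.00198 = $1,340.968464
Brackenridge County: $765,256.8 × 0.0116 = $8,876.97888
Willowmere ISD: ($765,256.8 − $88,000) × 0.0218 = $677,256.8 × 0.0218 = $14,764.19824
Levies subtotal = $30,420.517688
Total = $30,420.517688 + $765 = $31,185.517688

$31,185.52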